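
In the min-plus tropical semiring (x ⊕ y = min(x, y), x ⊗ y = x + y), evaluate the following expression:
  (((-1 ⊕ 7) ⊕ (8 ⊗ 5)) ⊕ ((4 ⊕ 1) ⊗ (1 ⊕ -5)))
(((-1 ⊕ 7) ⊕ (8 ⊗ 5)) ⊕ ((4 ⊕ 1) ⊗ (1 ⊕ -5))) = -4

Expand innermost to outermost. Recall ⊕ takes the minimum of its arguments and ⊗ takes their sum. Working out the expression (((-1 ⊕ 7) ⊕ (8 ⊗ 5)) ⊕ ((4 ⊕ 1) ⊗ (1 ⊕ -5))) gives -4.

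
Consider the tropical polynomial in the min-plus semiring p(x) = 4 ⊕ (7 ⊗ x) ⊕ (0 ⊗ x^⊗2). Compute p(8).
p(8) = 4

A tropical monomial a ⊗ x^⊗i evaluates to a + i · x. Evaluating each term at x = 8:
  Term 0 contributes 4 + 0 · 8 = 4
  Term 1 contributes 7 + 1 · 8 = 15
  Term 2 contributes 0 + 2 · 8 = 16
p(8) = ⊕ of these = min[4, 15, 16] = 4.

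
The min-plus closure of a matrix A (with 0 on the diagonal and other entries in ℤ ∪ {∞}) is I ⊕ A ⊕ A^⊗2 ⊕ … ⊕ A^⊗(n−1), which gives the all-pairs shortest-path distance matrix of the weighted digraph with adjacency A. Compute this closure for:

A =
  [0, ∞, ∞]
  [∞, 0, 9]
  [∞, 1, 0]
Closure =
  [0, ∞, ∞]
  [∞, 0, 9]
  [∞, 1, 0]

This is the Floyd-Warshall all-pairs shortest-path computation. For each intermediate vertex k = 0, 1, …, 2, update dist[i][j] ← min(dist[i][j], dist[i][k] + dist[k][j]). The final matrix gives, for each (i, j), the minimum total weight of any directed path from i to j (possibly empty when i = j).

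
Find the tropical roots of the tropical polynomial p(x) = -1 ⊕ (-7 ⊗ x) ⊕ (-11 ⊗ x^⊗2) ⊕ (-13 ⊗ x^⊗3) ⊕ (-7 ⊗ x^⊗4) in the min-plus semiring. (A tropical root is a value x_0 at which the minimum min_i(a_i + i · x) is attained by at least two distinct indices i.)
Roots: {-6, 2, 4, 6}

Each tropical root is a break point of the lower envelope of the lines y = a_i + i · x (there are 5 lines, with slopes 0, 1, ..., 4). Only the lines that attain the minimum somewhere contribute to roots; other lines are dominated. Here the surviving (envelope) indices are i = 4, i = 3, i = 2, i = 1, i = 0.
Intersections between consecutive envelope lines give the roots: for adjacent envelope indices i < j the intersection is x = (a_i − a_j) / (j − i). Reading off the sorted break points: {-6, 2, 4, 6}.
Verification: at each break x_0, at least two indices attain the minimum of min_i(a_i + i · x_0).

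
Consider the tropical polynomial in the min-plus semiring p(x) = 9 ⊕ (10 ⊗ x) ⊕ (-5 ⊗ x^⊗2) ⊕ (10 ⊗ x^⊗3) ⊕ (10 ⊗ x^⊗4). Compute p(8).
p(8) = 9

A tropical monomial a ⊗ x^⊗i evaluates to a + i · x. Evaluating each term at x = 8:
  Term 0 contributes 9 + 0 · 8 = 9
  Term 1 contributes 10 + 1 · 8 = 18
  Term 2 contributes -5 + 2 · 8 = 11
  Term 3 contributes 10 + 3 · 8 = 34
  Term 4 contributes 10 + 4 · 8 = 42
p(8) = ⊕ of these = min[9, 18, 11, 34, 42] = 9.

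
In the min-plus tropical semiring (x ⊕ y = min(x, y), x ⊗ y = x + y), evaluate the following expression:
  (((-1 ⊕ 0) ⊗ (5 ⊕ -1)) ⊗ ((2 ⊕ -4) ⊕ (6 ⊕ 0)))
(((-1 ⊕ 0) ⊗ (5 ⊕ -1)) ⊗ ((2 ⊕ -4) ⊕ (6 ⊕ 0))) = -6

Expand innermost to outermost. Recall ⊕ takes the minimum of its arguments and ⊗ takes their sum. Working out the expression (((-1 ⊕ 0) ⊗ (5 ⊕ -1)) ⊗ ((2 ⊕ -4) ⊕ (6 ⊕ 0))) gives -6.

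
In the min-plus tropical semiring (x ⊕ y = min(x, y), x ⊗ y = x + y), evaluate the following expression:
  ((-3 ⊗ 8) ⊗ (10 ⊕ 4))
((-3 ⊗ 8) ⊗ (10 ⊕ 4)) = 9

Expand innermost to outermost. Recall ⊕ takes the minimum of its arguments and ⊗ takes their sum. Working out the expression ((-3 ⊗ 8) ⊗ (10 ⊕ 4)) gives 9.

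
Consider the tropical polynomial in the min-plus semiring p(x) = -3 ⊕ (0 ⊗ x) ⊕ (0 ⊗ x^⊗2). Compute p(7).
p(7) = -3

A tropical monomial a ⊗ x^⊗i evaluates to a + i · x. Evaluating each term at x = 7:
  Term 0 contributes -3 + 0 · 7 = -3
  Term 1 contributes 0 + 1 · 7 = 7
  Term 2 contributes 0 + 2 · 7 = 14
p(7) = ⊕ of these = min[-3, 7, 14] = -3.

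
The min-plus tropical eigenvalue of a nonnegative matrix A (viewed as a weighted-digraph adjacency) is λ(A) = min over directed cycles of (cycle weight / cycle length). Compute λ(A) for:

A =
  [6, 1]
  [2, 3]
λ(A) = 3/2

Enumerate directed cycles and compute their means (weight / length). Sample:
  cycle 0 → 0: weight = 6, length = 1, mean = 6/1 ≈ 6.000
  cycle 1 → 1: weight = 3, length = 1, mean = 3/1 ≈ 3.000
  cycle 0 → 1 → 0: weight = 3, length = 2, mean = 3/2 ≈ 1.500
  cycle 1 → 0 → 1: weight = 3, length = 2, mean = 3/2 ≈ 1.500
Minimum mean = 1.500, attained e.g. along the cycle 0 → 1 → 0 with weight 3 and length 2. So λ(A) = 3/2 = 3/2.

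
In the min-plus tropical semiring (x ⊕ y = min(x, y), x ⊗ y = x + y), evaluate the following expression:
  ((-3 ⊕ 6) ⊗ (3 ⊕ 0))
((-3 ⊕ 6) ⊗ (3 ⊕ 0)) = -3

Expand innermost to outermost. Recall ⊕ takes the minimum of its arguments and ⊗ takes their sum. Working out the expression ((-3 ⊕ 6) ⊗ (3 ⊕ 0)) gives -3.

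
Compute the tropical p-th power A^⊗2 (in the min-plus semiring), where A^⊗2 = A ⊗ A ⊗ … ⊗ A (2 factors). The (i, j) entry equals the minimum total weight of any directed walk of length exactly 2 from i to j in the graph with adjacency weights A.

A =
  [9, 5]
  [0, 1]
A^⊗2 =
  [5, 6]
  [1, 2]

Each entry (A^⊗2)_ij equals the minimum over all length-2 walks i = v_0 → v_1 → … → v_2 = j of Σ_t A[v_t][v_{t+1}]. For example, for (i, j) = (0, 1) we minimise over 2 possible intermediate vertex sequences; the minimum is 6, attained along the walk 0 → 1 → 1.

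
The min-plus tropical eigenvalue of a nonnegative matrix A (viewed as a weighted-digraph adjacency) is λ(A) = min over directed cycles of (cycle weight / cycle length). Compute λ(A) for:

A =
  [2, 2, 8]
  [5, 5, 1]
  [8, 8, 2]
λ(A) = 2

Enumerate directed cycles and compute their means (weight / length). Sample:
  cycle 0 → 0: weight = 2, length = 1, mean = 2/1 ≈ 2.000
  cycle 1 → 1: weight = 5, length = 1, mean = 5/1 ≈ 5.000
  cycle 2 → 2: weight = 2, length = 1, mean = 2/1 ≈ 2.000
  cycle 0 → 1 → 0: weight = 7, length = 2, mean = 7/2 ≈ 3.500
  cycle 0 → 2 → 0: weight = 16, length = 2, mean = 16/2 ≈ 8.000
  cycle 1 → 0 → 1: weight = 7, length = 2, mean = 7/2 ≈ 3.500
Minimum mean = 2.000, attained e.g. along the cycle 0 → 0 with weight 2 and length 1. So λ(A) = 2/1 = 2.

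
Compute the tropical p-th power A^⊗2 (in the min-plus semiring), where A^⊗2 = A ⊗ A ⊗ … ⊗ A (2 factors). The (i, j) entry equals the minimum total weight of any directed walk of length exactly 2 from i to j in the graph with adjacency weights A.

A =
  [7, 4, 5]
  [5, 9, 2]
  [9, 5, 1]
A^⊗2 =
  [9, 10, 6]
  [11, 7, 3]
  [10, 6, 2]

Each entry (A^⊗2)_ij equals the minimum over all length-2 walks i = v_0 → v_1 → … → v_2 = j of Σ_t A[v_t][v_{t+1}]. For example, for (i, j) = (0, 2) we minimise over 3 possible intermediate vertex sequences; the minimum is 6, attained along the walk 0 → 1 → 2.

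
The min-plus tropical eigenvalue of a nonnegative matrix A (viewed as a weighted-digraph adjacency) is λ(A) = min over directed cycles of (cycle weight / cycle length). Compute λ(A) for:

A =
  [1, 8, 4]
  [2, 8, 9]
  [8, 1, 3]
λ(A) = 1

Enumerate directed cycles and compute their means (weight / length). Sample:
  cycle 0 → 0: weight = 1, length = 1, mean = 1/1 ≈ 1.000
  cycle 1 → 1: weight = 8, length = 1, mean = 8/1 ≈ 8.000
  cycle 2 → 2: weight = 3, length = 1, mean = 3/1 ≈ 3.000
  cycle 0 → 1 → 0: weight = 10, length = 2, mean = 10/2 ≈ 5.000
  cycle 0 → 2 → 0: weight = 12, length = 2, mean = 12/2 ≈ 6.000
  cycle 1 → 0 → 1: weight = 10, length = 2, mean = 10/2 ≈ 5.000
Minimum mean = 1.000, attained e.g. along the cycle 0 → 0 with weight 1 and length 1. So λ(A) = 1/1 = 1.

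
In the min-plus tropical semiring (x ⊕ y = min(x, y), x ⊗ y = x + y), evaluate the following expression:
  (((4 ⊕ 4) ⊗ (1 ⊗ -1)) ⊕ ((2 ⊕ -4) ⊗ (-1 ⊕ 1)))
(((4 ⊕ 4) ⊗ (1 ⊗ -1)) ⊕ ((2 ⊕ -4) ⊗ (-1 ⊕ 1))) = -5

Expand innermost to outermost. Recall ⊕ takes the minimum of its arguments and ⊗ takes their sum. Working out the expression (((4 ⊕ 4) ⊗ (1 ⊗ -1)) ⊕ ((2 ⊕ -4) ⊗ (-1 ⊕ 1))) gives -5.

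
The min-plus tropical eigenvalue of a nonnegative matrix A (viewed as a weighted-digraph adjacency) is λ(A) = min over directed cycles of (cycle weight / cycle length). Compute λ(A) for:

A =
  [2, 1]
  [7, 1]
λ(A) = 1

Enumerate directed cycles and compute their means (weight / length). Sample:
  cycle 0 → 0: weight = 2, length = 1, mean = 2/1 ≈ 2.000
  cycle 1 → 1: weight = 1, length = 1, mean = 1/1 ≈ 1.000
  cycle 0 → 1 → 0: weight = 8, length = 2, mean = 8/2 ≈ 4.000
  cycle 1 → 0 → 1: weight = 8, length = 2, mean = 8/2 ≈ 4.000
Minimum mean = 1.000, attained e.g. along the cycle 1 → 1 with weight 1 and length 1. So λ(A) = 1/1 = 1.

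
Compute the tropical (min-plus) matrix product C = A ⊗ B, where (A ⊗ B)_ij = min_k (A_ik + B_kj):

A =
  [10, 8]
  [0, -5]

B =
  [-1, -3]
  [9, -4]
A ⊗ B =
  [9, 4]
  [-1, -9]

Apply the min-plus product entry-by-entry:
  C[0][0] = min over k of (A[0][0] + B[0][0] = 10 + -1 = 9, A[0][1] + B[1][0] = 8 + 9 = 17) = 9 (attained at k = 0)
  C[0][1] = min over k of (A[0][0] + B[0][1] = 10 + -3 = 7, A[0][1] + B[1][1] = 8 + -4 = 4) = 4 (attained at k = 1)
  C[1][0] = min over k of (A[1][0] + B[0][0] = 0 + -1 = -1, A[1][1] + B[1][0] = -5 + 9 = 4) = -1 (attained at k = 0)
  C[1][1] = min over k of (A[1][0] + B[0][1] = 0 + -3 = -3, A[1][1] + B[1][1] = -5 + -4 = -9) = -9 (attained at k = 1)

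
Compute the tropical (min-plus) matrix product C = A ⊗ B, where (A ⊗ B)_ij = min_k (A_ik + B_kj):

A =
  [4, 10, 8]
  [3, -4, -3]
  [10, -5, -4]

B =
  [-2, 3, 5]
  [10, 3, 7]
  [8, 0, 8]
A ⊗ B =
  [2, 7, 9]
  [1, -3, 3]
  [4, -4, 2]

Apply the min-plus product entry-by-entry:
  C[0][0] = min over k of (A[0][0] + B[0][0] = 4 + -2 = 2, A[0][1] + B[1][0] = 10 + 10 = 20, A[0][2] + B[2][0] = 8 + 8 = 16) = 2 (attained at k = 0)
  C[0][1] = min over k of (A[0][0] + B[0][1] = 4 + 3 = 7, A[0][1] + B[1][1] = 10 + 3 = 13, A[0][2] + B[2][1] = 8 + 0 = 8) = 7 (attained at k = 0)
  C[0][2] = min over k of (A[0][0] + B[0][2] = 4 + 5 = 9, A[0][1] + B[1][2] = 10 + 7 = 17, A[0][2] + B[2][2] = 8 + 8 = 16) = 9 (attained at k = 0)
  C[1][0] = min over k of (A[1][0] + B[0][0] = 3 + -2 = 1, A[1][1] + B[1][0] = -4 + 10 = 6, A[1][2] + B[2][0] = -3 + 8 = 5) = 1 (attained at k = 0)
  C[1][1] = min over k of (A[1][0] + B[0][1] = 3 + 3 = 6, A[1][1] + B[1][1] = -4 + 3 = -1, A[1][2] + B[2][1] = -3 + 0 = -3) = -3 (attained at k = 2)
  C[1][2] = min over k of (A[1][0] + B[0][2] = 3 + 5 = 8, A[1][1] + B[1][2] = -4 + 7 = 3, A[1][2] + B[2][2] = -3 + 8 = 5) = 3 (attained at k = 1)
  C[2][0] = min over k of (A[2][0] + B[0][0] = 10 + -2 = 8, A[2][1] + B[1][0] = -5 + 10 = 5, A[2][2] + B[2][0] = -4 + 8 = 4) = 4 (attained at k = 2)
  C[2][1] = min over k of (A[2][0] + B[0][1] = 10 + 3 = 13, A[2][1] + B[1][1] = -5 + 3 = -2, A[2][2] + B[2][1] = -4 + 0 = -4) = -4 (attained at k = 2)
  C[2][2] = min over k of (A[2][0] + B[0][2] = 10 + 5 = 15, A[2][1] + B[1][2] = -5 + 7 = 2, A[2][2] + B[2][2] = -4 + 8 = 4) = 2 (attained at k = 1)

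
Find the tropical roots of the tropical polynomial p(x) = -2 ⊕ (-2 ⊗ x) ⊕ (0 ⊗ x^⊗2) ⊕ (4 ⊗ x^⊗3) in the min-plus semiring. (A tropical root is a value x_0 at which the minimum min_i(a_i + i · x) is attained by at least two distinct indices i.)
Roots: {-4, -2, 0}

Each tropical root is a break point of the lower envelope of the lines y = a_i + i · x (there are 4 lines, with slopes 0, 1, ..., 3). Only the lines that attain the minimum somewhere contribute to roots; other lines are dominated. Here the surviving (envelope) indices are i = 3, i = 2, i = 1, i = 0.
Intersections between consecutive envelope lines give the roots: for adjacent envelope indices i < j the intersection is x = (a_i − a_j) / (j − i). Reading off the sorted break points: {-4, -2, 0}.
Verification: at each break x_0, at least two indices attain the minimum of min_i(a_i + i · x_0).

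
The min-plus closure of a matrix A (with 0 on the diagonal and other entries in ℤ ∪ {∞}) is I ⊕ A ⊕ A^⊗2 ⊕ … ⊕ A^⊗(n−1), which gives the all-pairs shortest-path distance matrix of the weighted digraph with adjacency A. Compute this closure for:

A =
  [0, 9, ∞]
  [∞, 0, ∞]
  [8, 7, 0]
Closure =
  [0, 9, ∞]
  [∞, 0, ∞]
  [8, 7, 0]

This is the Floyd-Warshall all-pairs shortest-path computation. For each intermediate vertex k = 0, 1, …, 2, update dist[i][j] ← min(dist[i][j], dist[i][k] + dist[k][j]). The final matrix gives, for each (i, j), the minimum total weight of any directed path from i to j (possibly empty when i = j).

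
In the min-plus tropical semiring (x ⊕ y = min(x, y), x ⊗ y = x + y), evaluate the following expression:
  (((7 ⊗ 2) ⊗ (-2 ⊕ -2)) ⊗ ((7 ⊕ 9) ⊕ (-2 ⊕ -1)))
(((7 ⊗ 2) ⊗ (-2 ⊕ -2)) ⊗ ((7 ⊕ 9) ⊕ (-2 ⊕ -1))) = 5

Expand innermost to outermost. Recall ⊕ takes the minimum of its arguments and ⊗ takes their sum. Working out the expression (((7 ⊗ 2) ⊗ (-2 ⊕ -2)) ⊗ ((7 ⊕ 9) ⊕ (-2 ⊕ -1))) gives 5.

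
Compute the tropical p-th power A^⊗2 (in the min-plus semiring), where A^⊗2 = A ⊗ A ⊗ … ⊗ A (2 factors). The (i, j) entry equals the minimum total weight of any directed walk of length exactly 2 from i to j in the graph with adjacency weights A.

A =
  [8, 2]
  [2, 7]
A^⊗2 =
  [4, 9]
  [9, 4]

Each entry (A^⊗2)_ij equals the minimum over all length-2 walks i = v_0 → v_1 → … → v_2 = j of Σ_t A[v_t][v_{t+1}]. For example, for (i, j) = (0, 1) we minimise over 2 possible intermediate vertex sequences; the minimum is 9, attained along the walk 0 → 1 → 1.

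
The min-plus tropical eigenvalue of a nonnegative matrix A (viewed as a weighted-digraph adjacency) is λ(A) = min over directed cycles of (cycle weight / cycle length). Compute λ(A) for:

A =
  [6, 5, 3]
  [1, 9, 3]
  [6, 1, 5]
λ(A) = 5/3

Enumerate directed cycles and compute their means (weight / length). Sample:
  cycle 0 → 0: weight = 6, length = 1, mean = 6/1 ≈ 6.000
  cycle 1 → 1: weight = 9, length = 1, mean = 9/1 ≈ 9.000
  cycle 2 → 2: weight = 5, length = 1, mean = 5/1 ≈ 5.000
  cycle 0 → 1 → 0: weight = 6, length = 2, mean = 6/2 ≈ 3.000
  cycle 0 → 2 → 0: weight = 9, length = 2, mean = 9/2 ≈ 4.500
  cycle 1 → 0 → 1: weight = 6, length = 2, mean = 6/2 ≈ 3.000
Minimum mean = 1.667, attained e.g. along the cycle 0 → 2 → 1 → 0 with weight 5 and length 3. So λ(A) = 5/3 = 5/3.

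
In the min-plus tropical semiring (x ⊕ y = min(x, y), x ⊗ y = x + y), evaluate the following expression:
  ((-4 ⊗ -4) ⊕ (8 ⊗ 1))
((-4 ⊗ -4) ⊕ (8 ⊗ 1)) = -8

Expand innermost to outermost. Recall ⊕ takes the minimum of its arguments and ⊗ takes their sum. Working out the expression ((-4 ⊗ -4) ⊕ (8 ⊗ 1)) gives -8.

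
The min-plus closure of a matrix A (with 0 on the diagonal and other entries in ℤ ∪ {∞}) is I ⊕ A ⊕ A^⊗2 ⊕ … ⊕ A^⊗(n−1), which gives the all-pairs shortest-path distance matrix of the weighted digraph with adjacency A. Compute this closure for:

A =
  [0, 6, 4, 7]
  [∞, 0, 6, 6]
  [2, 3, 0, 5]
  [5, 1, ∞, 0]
Closure =
  [0, 6, 4, 7]
  [8, 0, 6, 6]
  [2, 3, 0, 5]
  [5, 1, 7, 0]

This is the Floyd-Warshall all-pairs shortest-path computation. For each intermediate vertex k = 0, 1, …, 3, update dist[i][j] ← min(dist[i][j], dist[i][k] + dist[k][j]). The final matrix gives, for each (i, j), the minimum total weight of any directed path from i to j (possibly empty when i = j).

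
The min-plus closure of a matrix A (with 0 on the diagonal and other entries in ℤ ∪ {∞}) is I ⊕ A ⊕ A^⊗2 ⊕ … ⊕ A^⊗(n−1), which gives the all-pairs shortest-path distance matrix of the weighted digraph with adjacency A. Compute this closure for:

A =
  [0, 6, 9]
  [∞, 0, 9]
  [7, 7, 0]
Closure =
  [0, 6, 9]
  [16, 0, 9]
  [7, 7, 0]

This is the Floyd-Warshall all-pairs shortest-path computation. For each intermediate vertex k = 0, 1, …, 2, update dist[i][j] ← min(dist[i][j], dist[i][k] + dist[k][j]). The final matrix gives, for each (i, j), the minimum total weight of any directed path from i to j (possibly empty when i = j).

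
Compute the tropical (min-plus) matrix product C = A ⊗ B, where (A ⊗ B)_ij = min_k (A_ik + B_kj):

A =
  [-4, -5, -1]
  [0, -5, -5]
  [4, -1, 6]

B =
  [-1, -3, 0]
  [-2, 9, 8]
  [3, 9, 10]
A ⊗ B =
  [-7, -7, -4]
  [-7, -3, 0]
  [-3, 1, 4]

Apply the min-plus product entry-by-entry:
  C[0][0] = min over k of (A[0][0] + B[0][0] = -4 + -1 = -5, A[0][1] + B[1][0] = -5 + -2 = -7, A[0][2] + B[2][0] = -1 + 3 = 2) = -7 (attained at k = 1)
  C[0][1] = min over k of (A[0][0] + B[0][1] = -4 + -3 = -7, A[0][1] + B[1][1] = -5 + 9 = 4, A[0][2] + B[2][1] = -1 + 9 = 8) = -7 (attained at k = 0)
  C[0][2] = min over k of (A[0][0] + B[0][2] = -4 + 0 = -4, A[0][1] + B[1][2] = -5 + 8 = 3, A[0][2] + B[2][2] = -1 + 10 = 9) = -4 (attained at k = 0)
  C[1][0] = min over k of (A[1][0] + B[0][0] = 0 + -1 = -1, A[1][1] + B[1][0] = -5 + -2 = -7, A[1][2] + B[2][0] = -5 + 3 = -2) = -7 (attained at k = 1)
  C[1][1] = min over k of (A[1][0] + B[0][1] = 0 + -3 = -3, A[1][1] + B[1][1] = -5 + 9 = 4, A[1][2] + B[2][1] = -5 + 9 = 4) = -3 (attained at k = 0)
  C[1][2] = min over k of (A[1][0] + B[0][2] = 0 + 0 = 0, A[1][1] + B[1][2] = -5 + 8 = 3, A[1][2] + B[2][2] = -5 + 10 = 5) = 0 (attained at k = 0)
  C[2][0] = min over k of (A[2][0] + B[0][0] = 4 + -1 = 3, A[2][1] + B[1][0] = -1 + -2 = -3, A[2][2] + B[2][0] = 6 + 3 = 9) = -3 (attained at k = 1)
  C[2][1] = min over k of (A[2][0] + B[0][1] = 4 + -3 = 1, A[2][1] + B[1][1] = -1 + 9 = 8, A[2][2] + B[2][1] = 6 + 9 = 15) = 1 (attained at k = 0)
  C[2][2] = min over k of (A[2][0] + B[0][2] = 4 + 0 = 4, A[2][1] + B[1][2] = -1 + 8 = 7, A[2][2] + B[2][2] = 6 + 10 = 16) = 4 (attained at k = 0)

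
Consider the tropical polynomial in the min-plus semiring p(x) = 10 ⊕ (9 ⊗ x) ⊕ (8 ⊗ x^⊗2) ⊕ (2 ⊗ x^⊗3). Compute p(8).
p(8) = 10

A tropical monomial a ⊗ x^⊗i evaluates to a + i · x. Evaluating each term at x = 8:
  Term 0 contributes 10 + 0 · 8 = 10
  Term 1 contributes 9 + 1 · 8 = 17
  Term 2 contributes 8 + 2 · 8 = 24
  Term 3 contributes 2 + 3 · 8 = 26
p(8) = ⊕ of these = min[10, 17, 24, 26] = 10.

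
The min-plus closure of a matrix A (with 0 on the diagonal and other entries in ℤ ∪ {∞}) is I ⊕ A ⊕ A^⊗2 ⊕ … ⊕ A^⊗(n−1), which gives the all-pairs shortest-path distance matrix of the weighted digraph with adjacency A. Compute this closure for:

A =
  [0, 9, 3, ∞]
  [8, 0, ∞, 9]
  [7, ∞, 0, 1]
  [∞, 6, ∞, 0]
Closure =
  [0, 9, 3, 4]
  [8, 0, 11, 9]
  [7, 7, 0, 1]
  [14, 6, 17, 0]

This is the Floyd-Warshall all-pairs shortest-path computation. For each intermediate vertex k = 0, 1, …, 3, update dist[i][j] ← min(dist[i][j], dist[i][k] + dist[k][j]). The final matrix gives, for each (i, j), the minimum total weight of any directed path from i to j (possibly empty when i = j).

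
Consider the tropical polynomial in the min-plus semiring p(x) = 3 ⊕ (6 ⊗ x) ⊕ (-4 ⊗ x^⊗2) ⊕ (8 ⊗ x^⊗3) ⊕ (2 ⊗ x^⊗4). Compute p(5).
p(5) = 3

A tropical monomial a ⊗ x^⊗i evaluates to a + i · x. Evaluating each term at x = 5:
  Term 0 contributes 3 + 0 · 5 = 3
  Term 1 contributes 6 + 1 · 5 = 11
  Term 2 contributes -4 + 2 · 5 = 6
  Term 3 contributes 8 + 3 · 5 = 23
  Term 4 contributes 2 + 4 · 5 = 22
p(5) = ⊕ of these = min[3, 11, 6, 23, 22] = 3.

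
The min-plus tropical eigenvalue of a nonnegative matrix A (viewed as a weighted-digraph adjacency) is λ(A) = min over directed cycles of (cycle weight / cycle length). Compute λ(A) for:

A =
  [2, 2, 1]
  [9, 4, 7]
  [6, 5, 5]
λ(A) = 2

Enumerate directed cycles and compute their means (weight / length). Sample:
  cycle 0 → 0: weight = 2, length = 1, mean = 2/1 ≈ 2.000
  cycle 1 → 1: weight = 4, length = 1, mean = 4/1 ≈ 4.000
  cycle 2 → 2: weight = 5, length = 1, mean = 5/1 ≈ 5.000
  cycle 0 → 1 → 0: weight = 11, length = 2, mean = 11/2 ≈ 5.500
  cycle 0 → 2 → 0: weight = 7, length = 2, mean = 7/2 ≈ 3.500
  cycle 1 → 0 → 1: weight = 11, length = 2, mean = 11/2 ≈ 5.500
Minimum mean = 2.000, attained e.g. along the cycle 0 → 0 with weight 2 and length 1. So λ(A) = 2/1 = 2.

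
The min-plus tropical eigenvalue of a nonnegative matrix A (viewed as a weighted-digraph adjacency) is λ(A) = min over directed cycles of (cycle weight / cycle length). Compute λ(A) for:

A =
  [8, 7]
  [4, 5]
λ(A) = 5

Enumerate directed cycles and compute their means (weight / length). Sample:
  cycle 0 → 0: weight = 8, length = 1, mean = 8/1 ≈ 8.000
  cycle 1 → 1: weight = 5, length = 1, mean = 5/1 ≈ 5.000
  cycle 0 → 1 → 0: weight = 11, length = 2, mean = 11/2 ≈ 5.500
  cycle 1 → 0 → 1: weight = 11, length = 2, mean = 11/2 ≈ 5.500
Minimum mean = 5.000, attained e.g. along the cycle 1 → 1 with weight 5 and length 1. So λ(A) = 5/1 = 5.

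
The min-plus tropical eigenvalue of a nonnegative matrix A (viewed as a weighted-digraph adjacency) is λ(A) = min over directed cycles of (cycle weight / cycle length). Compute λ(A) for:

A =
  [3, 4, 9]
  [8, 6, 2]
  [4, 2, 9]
λ(A) = 2

Enumerate directed cycles and compute their means (weight / length). Sample:
  cycle 0 → 0: weight = 3, length = 1, mean = 3/1 ≈ 3.000
  cycle 1 → 1: weight = 6, length = 1, mean = 6/1 ≈ 6.000
  cycle 2 → 2: weight = 9, length = 1, mean = 9/1 ≈ 9.000
  cycle 0 → 1 → 0: weight = 12, length = 2, mean = 12/2 ≈ 6.000
  cycle 0 → 2 → 0: weight = 13, length = 2, mean = 13/2 ≈ 6.500
  cycle 1 → 0 → 1: weight = 12, length = 2, mean = 12/2 ≈ 6.000
Minimum mean = 2.000, attained e.g. along the cycle 1 → 2 → 1 with weight 4 and length 2. So λ(A) = 4/2 = 2.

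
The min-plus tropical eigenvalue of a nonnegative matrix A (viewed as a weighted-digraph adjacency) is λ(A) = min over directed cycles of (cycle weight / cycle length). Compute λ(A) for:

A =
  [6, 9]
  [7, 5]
λ(A) = 5

Enumerate directed cycles and compute their means (weight / length). Sample:
  cycle 0 → 0: weight = 6, length = 1, mean = 6/1 ≈ 6.000
  cycle 1 → 1: weight = 5, length = 1, mean = 5/1 ≈ 5.000
  cycle 0 → 1 → 0: weight = 16, length = 2, mean = 16/2 ≈ 8.000
  cycle 1 → 0 → 1: weight = 16, length = 2, mean = 16/2 ≈ 8.000
Minimum mean = 5.000, attained e.g. along the cycle 1 → 1 with weight 5 and length 1. So λ(A) = 5/1 = 5.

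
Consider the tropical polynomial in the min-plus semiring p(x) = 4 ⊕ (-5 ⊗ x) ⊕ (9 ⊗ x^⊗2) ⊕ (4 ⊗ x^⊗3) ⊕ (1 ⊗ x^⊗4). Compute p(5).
p(5) = 0

A tropical monomial a ⊗ x^⊗i evaluates to a + i · x. Evaluating each term at x = 5:
  Term 0 contributes 4 + 0 · 5 = 4
  Term 1 contributes -5 + 1 · 5 = 0
  Term 2 contributes 9 + 2 · 5 = 19
  Term 3 contributes 4 + 3 · 5 = 19
  Term 4 contributes 1 + 4 · 5 = 21
p(5) = ⊕ of these = min[4, 0, 19, 19, 21] = 0.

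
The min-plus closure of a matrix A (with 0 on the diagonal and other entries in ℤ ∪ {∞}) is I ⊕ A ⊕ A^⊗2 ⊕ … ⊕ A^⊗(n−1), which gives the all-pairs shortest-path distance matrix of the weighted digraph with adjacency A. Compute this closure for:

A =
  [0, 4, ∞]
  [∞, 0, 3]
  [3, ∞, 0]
Closure =
  [0, 4, 7]
  [6, 0, 3]
  [3, 7, 0]

This is the Floyd-Warshall all-pairs shortest-path computation. For each intermediate vertex k = 0, 1, …, 2, update dist[i][j] ← min(dist[i][j], dist[i][k] + dist[k][j]). The final matrix gives, for each (i, j), the minimum total weight of any directed path from i to j (possibly empty when i = j).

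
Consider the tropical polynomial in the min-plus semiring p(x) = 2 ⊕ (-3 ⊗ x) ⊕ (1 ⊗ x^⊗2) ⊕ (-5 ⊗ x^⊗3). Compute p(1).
p(1) = -2

A tropical monomial a ⊗ x^⊗i evaluates to a + i · x. Evaluating each term at x = 1:
  Term 0 contributes 2 + 0 · 1 = 2
  Term 1 contributes -3 + 1 · 1 = -2
  Term 2 contributes 1 + 2 · 1 = 3
  Term 3 contributes -5 + 3 · 1 = -2
p(1) = ⊕ of these = min[2, -2, 3, -2] = -2.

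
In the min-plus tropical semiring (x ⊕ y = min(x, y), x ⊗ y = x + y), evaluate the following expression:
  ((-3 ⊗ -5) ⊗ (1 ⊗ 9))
((-3 ⊗ -5) ⊗ (1 ⊗ 9)) = 2

Expand innermost to outermost. Recall ⊕ takes the minimum of its arguments and ⊗ takes their sum. Working out the expression ((-3 ⊗ -5) ⊗ (1 ⊗ 9)) gives 2.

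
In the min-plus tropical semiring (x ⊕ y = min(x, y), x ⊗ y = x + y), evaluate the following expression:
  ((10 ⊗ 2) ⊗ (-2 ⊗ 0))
((10 ⊗ 2) ⊗ (-2 ⊗ 0)) = 10

Expand innermost to outermost. Recall ⊕ takes the minimum of its arguments and ⊗ takes their sum. Working out the expression ((10 ⊗ 2) ⊗ (-2 ⊗ 0)) gives 10.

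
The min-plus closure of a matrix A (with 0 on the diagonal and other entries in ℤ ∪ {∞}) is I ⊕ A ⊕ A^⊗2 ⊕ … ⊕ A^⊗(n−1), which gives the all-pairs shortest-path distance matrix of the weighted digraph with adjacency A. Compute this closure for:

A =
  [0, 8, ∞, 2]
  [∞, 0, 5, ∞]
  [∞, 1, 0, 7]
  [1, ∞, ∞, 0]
Closure =
  [0, 8, 13, 2]
  [13, 0, 5, 12]
  [8, 1, 0, 7]
  [1, 9, 14, 0]

This is the Floyd-Warshall all-pairs shortest-path computation. For each intermediate vertex k = 0, 1, …, 3, update dist[i][j] ← min(dist[i][j], dist[i][k] + dist[k][j]). The final matrix gives, for each (i, j), the minimum total weight of any directed path from i to j (possibly empty when i = j).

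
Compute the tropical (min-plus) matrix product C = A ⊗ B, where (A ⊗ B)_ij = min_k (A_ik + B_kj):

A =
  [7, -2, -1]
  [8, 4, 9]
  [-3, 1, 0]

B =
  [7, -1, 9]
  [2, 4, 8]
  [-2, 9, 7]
A ⊗ B =
  [-3, 2, 6]
  [6, 7, 12]
  [-2, -4, 6]

Apply the min-plus product entry-by-entry:
  C[0][0] = min over k of (A[0][0] + B[0][0] = 7 + 7 = 14, A[0][1] + B[1][0] = -2 + 2 = 0, A[0][2] + B[2][0] = -1 + -2 = -3) = -3 (attained at k = 2)
  C[0][1] = min over k of (A[0][0] + B[0][1] = 7 + -1 = 6, A[0][1] + B[1][1] = -2 + 4 = 2, A[0][2] + B[2][1] = -1 + 9 = 8) = 2 (attained at k = 1)
  C[0][2] = min over k of (A[0][0] + B[0][2] = 7 + 9 = 16, A[0][1] + B[1][2] = -2 + 8 = 6, A[0][2] + B[2][2] = -1 + 7 = 6) = 6 (attained at k = 1)
  C[1][0] = min over k of (A[1][0] + B[0][0] = 8 + 7 = 15, A[1][1] + B[1][0] = 4 + 2 = 6, A[1][2] + B[2][0] = 9 + -2 = 7) = 6 (attained at k = 1)
  C[1][1] = min over k of (A[1][0] + B[0][1] = 8 + -1 = 7, A[1][1] + B[1][1] = 4 + 4 = 8, A[1][2] + B[2][1] = 9 + 9 = 18) = 7 (attained at k = 0)
  C[1][2] = min over k of (A[1][0] + B[0][2] = 8 + 9 = 17, A[1][1] + B[1][2] = 4 + 8 = 12, A[1][2] + B[2][2] = 9 + 7 = 16) = 12 (attained at k = 1)
  C[2][0] = min over k of (A[2][0] + B[0][0] = -3 + 7 = 4, A[2][1] + B[1][0] = 1 + 2 = 3, A[2][2] + B[2][0] = 0 + -2 = -2) = -2 (attained at k = 2)
  C[2][1] = min over k of (A[2][0] + B[0][1] = -3 + -1 = -4, A[2][1] + B[1][1] = 1 + 4 = 5, A[2][2] + B[2][1] = 0 + 9 = 9) = -4 (attained at k = 0)
  C[2][2] = min over k of (A[2][0] + B[0][2] = -3 + 9 = 6, A[2][1] + B[1][2] = 1 + 8 = 9, A[2][2] + B[2][2] = 0 + 7 = 7) = 6 (attained at k = 0)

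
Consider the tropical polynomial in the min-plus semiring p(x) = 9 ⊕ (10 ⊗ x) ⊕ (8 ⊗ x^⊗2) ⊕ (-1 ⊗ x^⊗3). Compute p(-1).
p(-1) = -4

A tropical monomial a ⊗ x^⊗i evaluates to a + i · x. Evaluating each term at x = -1:
  Term 0 contributes 9 + 0 · -1 = 9
  Term 1 contributes 10 + 1 · -1 = 9
  Term 2 contributes 8 + 2 · -1 = 6
  Term 3 contributes -1 + 3 · -1 = -4
p(-1) = ⊕ of these = min[9, 9, 6, -4] = -4.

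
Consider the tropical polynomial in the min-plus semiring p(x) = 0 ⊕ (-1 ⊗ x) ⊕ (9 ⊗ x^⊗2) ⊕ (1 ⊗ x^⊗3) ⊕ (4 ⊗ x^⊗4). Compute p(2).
p(2) = 0

A tropical monomial a ⊗ x^⊗i evaluates to a + i · x. Evaluating each term at x = 2:
  Term 0 contributes 0 + 0 · 2 = 0
  Term 1 contributes -1 + 1 · 2 = 1
  Term 2 contributes 9 + 2 · 2 = 13
  Term 3 contributes 1 + 3 · 2 = 7
  Term 4 contributes 4 + 4 · 2 = 12
p(2) = ⊕ of these = min[0, 1, 13, 7, 12] = 0.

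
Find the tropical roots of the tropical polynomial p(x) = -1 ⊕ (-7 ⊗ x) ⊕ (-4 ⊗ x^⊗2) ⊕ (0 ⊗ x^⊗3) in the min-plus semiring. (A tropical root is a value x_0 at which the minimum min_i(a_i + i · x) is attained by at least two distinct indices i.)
Roots: {-4, -3, 6}

Each tropical root is a break point of the lower envelope of the lines y = a_i + i · x (there are 4 lines, with slopes 0, 1, ..., 3). Only the lines that attain the minimum somewhere contribute to roots; other lines are dominated. Here the surviving (envelope) indices are i = 3, i = 2, i = 1, i = 0.
Intersections between consecutive envelope lines give the roots: for adjacent envelope indices i < j the intersection is x = (a_i − a_j) / (j − i). Reading off the sorted break points: {-4, -3, 6}.
Verification: at each break x_0, at least two indices attain the minimum of min_i(a_i + i · x_0).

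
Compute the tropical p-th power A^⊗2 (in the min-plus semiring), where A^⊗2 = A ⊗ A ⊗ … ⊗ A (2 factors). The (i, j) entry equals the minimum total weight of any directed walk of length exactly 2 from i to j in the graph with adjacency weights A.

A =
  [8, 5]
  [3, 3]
A^⊗2 =
  [8, 8]
  [6, 6]

Each entry (A^⊗2)_ij equals the minimum over all length-2 walks i = v_0 → v_1 → … → v_2 = j of Σ_t A[v_t][v_{t+1}]. For example, for (i, j) = (0, 1) we minimise over 2 possible intermediate vertex sequences; the minimum is 8, attained along the walk 0 → 1 → 1.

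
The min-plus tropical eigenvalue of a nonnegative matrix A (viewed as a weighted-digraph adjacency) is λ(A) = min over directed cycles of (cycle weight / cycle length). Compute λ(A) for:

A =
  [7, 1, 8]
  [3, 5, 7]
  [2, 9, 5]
λ(A) = 2

Enumerate directed cycles and compute their means (weight / length). Sample:
  cycle 0 → 0: weight = 7, length = 1, mean = 7/1 ≈ 7.000
  cycle 1 → 1: weight = 5, length = 1, mean = 5/1 ≈ 5.000
  cycle 2 → 2: weight = 5, length = 1, mean = 5/1 ≈ 5.000
  cycle 0 → 1 → 0: weight = 4, length = 2, mean = 4/2 ≈ 2.000
  cycle 0 → 2 → 0: weight = 10, length = 2, mean = 10/2 ≈ 5.000
  cycle 1 → 0 → 1: weight = 4, length = 2, mean = 4/2 ≈ 2.000
Minimum mean = 2.000, attained e.g. along the cycle 0 → 1 → 0 with weight 4 and length 2. So λ(A) = 4/2 = 2.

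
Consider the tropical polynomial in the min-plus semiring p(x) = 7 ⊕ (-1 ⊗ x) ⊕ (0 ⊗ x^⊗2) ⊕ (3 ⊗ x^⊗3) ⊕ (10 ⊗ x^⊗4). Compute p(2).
p(2) = 1

A tropical monomial a ⊗ x^⊗i evaluates to a + i · x. Evaluating each term at x = 2:
  Term 0 contributes 7 + 0 · 2 = 7
  Term 1 contributes -1 + 1 · 2 = 1
  Term 2 contributes 0 + 2 · 2 = 4
  Term 3 contributes 3 + 3 · 2 = 9
  Term 4 contributes 10 + 4 · 2 = 18
p(2) = ⊕ of these = min[7, 1, 4, 9, 18] = 1.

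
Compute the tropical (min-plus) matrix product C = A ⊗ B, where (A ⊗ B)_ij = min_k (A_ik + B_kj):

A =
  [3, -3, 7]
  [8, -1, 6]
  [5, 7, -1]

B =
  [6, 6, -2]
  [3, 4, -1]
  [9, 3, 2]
A ⊗ B =
  [0, 1, -4]
  [2, 3, -2]
  [8, 2, 1]

Apply the min-plus product entry-by-entry:
  C[0][0] = min over k of (A[0][0] + B[0][0] = 3 + 6 = 9, A[0][1] + B[1][0] = -3 + 3 = 0, A[0][2] + B[2][0] = 7 + 9 = 16) = 0 (attained at k = 1)
  C[0][1] = min over k of (A[0][0] + B[0][1] = 3 + 6 = 9, A[0][1] + B[1][1] = -3 + 4 = 1, A[0][2] + B[2][1] = 7 + 3 = 10) = 1 (attained at k = 1)
  C[0][2] = min over k of (A[0][0] + B[0][2] = 3 + -2 = 1, A[0][1] + B[1][2] = -3 + -1 = -4, A[0][2] + B[2][2] = 7 + 2 = 9) = -4 (attained at k = 1)
  C[1][0] = min over k of (A[1][0] + B[0][0] = 8 + 6 = 14, A[1][1] + B[1][0] = -1 + 3 = 2, A[1][2] + B[2][0] = 6 + 9 = 15) = 2 (attained at k = 1)
  C[1][1] = min over k of (A[1][0] + B[0][1] = 8 + 6 = 14, A[1][1] + B[1][1] = -1 + 4 = 3, A[1][2] + B[2][1] = 6 + 3 = 9) = 3 (attained at k = 1)
  C[1][2] = min over k of (A[1][0] + B[0][2] = 8 + -2 = 6, A[1][1] + B[1][2] = -1 + -1 = -2, A[1][2] + B[2][2] = 6 + 2 = 8) = -2 (attained at k = 1)
  C[2][0] = min over k of (A[2][0] + B[0][0] = 5 + 6 = 11, A[2][1] + B[1][0] = 7 + 3 = 10, A[2][2] + B[2][0] = -1 + 9 = 8) = 8 (attained at k = 2)
  C[2][1] = min over k of (A[2][0] + B[0][1] = 5 + 6 = 11, A[2][1] + B[1][1] = 7 + 4 = 11, A[2][2] + B[2][1] = -1 + 3 = 2) = 2 (attained at k = 2)
  C[2][2] = min over k of (A[2][0] + B[0][2] = 5 + -2 = 3, A[2][1] + B[1][2] = 7 + -1 = 6, A[2][2] + B[2][2] = -1 + 2 = 1) = 1 (attained at k = 2)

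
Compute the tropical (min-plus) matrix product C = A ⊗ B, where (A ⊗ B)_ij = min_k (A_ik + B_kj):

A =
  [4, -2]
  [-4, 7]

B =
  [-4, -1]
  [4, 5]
A ⊗ B =
  [0, 3]
  [-8, -5]

Apply the min-plus product entry-by-entry:
  C[0][0] = min over k of (A[0][0] + B[0][0] = 4 + -4 = 0, A[0][1] + B[1][0] = -2 + 4 = 2) = 0 (attained at k = 0)
  C[0][1] = min over k of (A[0][0] + B[0][1] = 4 + -1 = 3, A[0][1] + B[1][1] = -2 + 5 = 3) = 3 (attained at k = 0)
  C[1][0] = min over k of (A[1][0] + B[0][0] = -4 + -4 = -8, A[1][1] + B[1][0] = 7 + 4 = 11) = -8 (attained at k = 0)
  C[1][1] = min over k of (A[1][0] + B[0][1] = -4 + -1 = -5, A[1][1] + B[1][1] = 7 + 5 = 12) = -5 (attained at k = 0)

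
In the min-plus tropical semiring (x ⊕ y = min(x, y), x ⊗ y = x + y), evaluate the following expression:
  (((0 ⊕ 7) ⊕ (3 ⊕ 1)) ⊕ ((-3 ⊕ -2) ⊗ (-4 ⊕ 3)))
(((0 ⊕ 7) ⊕ (3 ⊕ 1)) ⊕ ((-3 ⊕ -2) ⊗ (-4 ⊕ 3))) = -7

Expand innermost to outermost. Recall ⊕ takes the minimum of its arguments and ⊗ takes their sum. Working out the expression (((0 ⊕ 7) ⊕ (3 ⊕ 1)) ⊕ ((-3 ⊕ -2) ⊗ (-4 ⊕ 3))) gives -7.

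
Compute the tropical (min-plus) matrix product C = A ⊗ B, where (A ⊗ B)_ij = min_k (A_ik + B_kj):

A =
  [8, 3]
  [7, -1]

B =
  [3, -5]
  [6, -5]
A ⊗ B =
  [9, -2]
  [5, -6]

Apply the min-plus product entry-by-entry:
  C[0][0] = min over k of (A[0][0] + B[0][0] = 8 + 3 = 11, A[0][1] + B[1][0] = 3 + 6 = 9) = 9 (attained at k = 1)
  C[0][1] = min over k of (A[0][0] + B[0][1] = 8 + -5 = 3, A[0][1] + B[1][1] = 3 + -5 = -2) = -2 (attained at k = 1)
  C[1][0] = min over k of (A[1][0] + B[0][0] = 7 + 3 = 10, A[1][1] + B[1][0] = -1 + 6 = 5) = 5 (attained at k = 1)
  C[1][1] = min over k of (A[1][0] + B[0][1] = 7 + -5 = 2, A[1][1] + B[1][1] = -1 + -5 = -6) = -6 (attained at k = 1)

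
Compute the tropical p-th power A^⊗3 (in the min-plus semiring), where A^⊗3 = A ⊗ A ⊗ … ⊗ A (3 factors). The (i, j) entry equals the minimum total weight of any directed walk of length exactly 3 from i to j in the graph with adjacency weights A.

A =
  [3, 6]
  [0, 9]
A^⊗3 =
  [9, 12]
  [6, 9]

Each entry (A^⊗3)_ij equals the minimum over all length-3 walks i = v_0 → v_1 → … → v_3 = j of Σ_t A[v_t][v_{t+1}]. For example, for (i, j) = (0, 1) we minimise over 4 possible intermediate vertex sequences; the minimum is 12, attained along the walk 0 → 0 → 0 → 1.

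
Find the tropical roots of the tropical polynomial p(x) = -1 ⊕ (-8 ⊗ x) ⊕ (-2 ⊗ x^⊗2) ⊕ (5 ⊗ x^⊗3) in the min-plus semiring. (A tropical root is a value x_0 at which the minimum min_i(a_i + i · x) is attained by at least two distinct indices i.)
Roots: {-7, -6, 7}

Each tropical root is a break point of the lower envelope of the lines y = a_i + i · x (there are 4 lines, with slopes 0, 1, ..., 3). Only the lines that attain the minimum somewhere contribute to roots; other lines are dominated. Here the surviving (envelope) indices are i = 3, i = 2, i = 1, i = 0.
Intersections between consecutive envelope lines give the roots: for adjacent envelope indices i < j the intersection is x = (a_i − a_j) / (j − i). Reading off the sorted break points: {-7, -6, 7}.
Verification: at each break x_0, at least two indices attain the minimum of min_i(a_i + i · x_0).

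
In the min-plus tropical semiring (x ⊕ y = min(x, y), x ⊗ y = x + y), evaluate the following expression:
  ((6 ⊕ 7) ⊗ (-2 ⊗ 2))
((6 ⊕ 7) ⊗ (-2 ⊗ 2)) = 6

Expand innermost to outermost. Recall ⊕ takes the minimum of its arguments and ⊗ takes their sum. Working out the expression ((6 ⊕ 7) ⊗ (-2 ⊗ 2)) gives 6.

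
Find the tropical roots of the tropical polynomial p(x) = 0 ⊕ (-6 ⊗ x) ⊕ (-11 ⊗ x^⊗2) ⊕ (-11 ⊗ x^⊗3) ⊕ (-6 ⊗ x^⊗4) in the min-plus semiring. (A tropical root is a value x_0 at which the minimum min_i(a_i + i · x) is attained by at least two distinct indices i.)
Roots: {-5, 0, 5, 6}

Each tropical root is a break point of the lower envelope of the lines y = a_i + i · x (there are 5 lines, with slopes 0, 1, ..., 4). Only the lines that attain the minimum somewhere contribute to roots; other lines are dominated. Here the surviving (envelope) indices are i = 4, i = 3, i = 2, i = 1, i = 0.
Intersections between consecutive envelope lines give the roots: for adjacent envelope indices i < j the intersection is x = (a_i − a_j) / (j − i). Reading off the sorted break points: {-5, 0, 5, 6}.
Verification: at each break x_0, at least two indices attain the minimum of min_i(a_i + i · x_0).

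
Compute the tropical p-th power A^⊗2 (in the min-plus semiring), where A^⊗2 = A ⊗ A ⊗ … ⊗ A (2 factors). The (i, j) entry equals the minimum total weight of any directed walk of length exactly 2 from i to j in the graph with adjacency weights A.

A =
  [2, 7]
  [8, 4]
A^⊗2 =
  [4, 9]
  [10, 8]

Each entry (A^⊗2)_ij equals the minimum over all length-2 walks i = v_0 → v_1 → … → v_2 = j of Σ_t A[v_t][v_{t+1}]. For example, for (i, j) = (0, 1) we minimise over 2 possible intermediate vertex sequences; the minimum is 9, attained along the walk 0 → 0 → 1.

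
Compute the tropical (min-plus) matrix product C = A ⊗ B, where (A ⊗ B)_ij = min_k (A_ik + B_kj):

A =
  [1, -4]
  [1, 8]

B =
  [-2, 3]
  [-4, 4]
A ⊗ B =
  [-8, 0]
  [-1, 4]

Apply the min-plus product entry-by-entry:
  C[0][0] = min over k of (A[0][0] + B[0][0] = 1 + -2 = -1, A[0][1] + B[1][0] = -4 + -4 = -8) = -8 (attained at k = 1)
  C[0][1] = min over k of (A[0][0] + B[0][1] = 1 + 3 = 4, A[0][1] + B[1][1] = -4 + 4 = 0) = 0 (attained at k = 1)
  C[1][0] = min over k of (A[1][0] + B[0][0] = 1 + -2 = -1, A[1][1] + B[1][0] = 8 + -4 = 4) = -1 (attained at k = 0)
  C[1][1] = min over k of (A[1][0] + B[0][1] = 1 + 3 = 4, A[1][1] + B[1][1] = 8 + 4 = 12) = 4 (attained at k = 0)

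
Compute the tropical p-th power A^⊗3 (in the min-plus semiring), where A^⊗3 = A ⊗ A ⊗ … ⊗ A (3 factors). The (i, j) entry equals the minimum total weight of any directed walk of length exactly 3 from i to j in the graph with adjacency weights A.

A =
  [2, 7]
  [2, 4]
A^⊗3 =
  [6, 11]
  [6, 11]

Each entry (A^⊗3)_ij equals the minimum over all length-3 walks i = v_0 → v_1 → … → v_3 = j of Σ_t A[v_t][v_{t+1}]. For example, for (i, j) = (0, 1) we minimise over 4 possible intermediate vertex sequences; the minimum is 11, attained along the walk 0 → 0 → 0 → 1.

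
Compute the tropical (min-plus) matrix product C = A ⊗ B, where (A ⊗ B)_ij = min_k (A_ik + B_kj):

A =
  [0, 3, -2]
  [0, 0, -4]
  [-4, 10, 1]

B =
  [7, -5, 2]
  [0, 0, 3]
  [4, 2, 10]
A ⊗ B =
  [2, -5, 2]
  [0, -5, 2]
  [3, -9, -2]

Apply the min-plus product entry-by-entry:
  C[0][0] = min over k of (A[0][0] + B[0][0] = 0 + 7 = 7, A[0][1] + B[1][0] = 3 + 0 = 3, A[0][2] + B[2][0] = -2 + 4 = 2) = 2 (attained at k = 2)
  C[0][1] = min over k of (A[0][0] + B[0][1] = 0 + -5 = -5, A[0][1] + B[1][1] = 3 + 0 = 3, A[0][2] + B[2][1] = -2 + 2 = 0) = -5 (attained at k = 0)
  C[0][2] = min over k of (A[0][0] + B[0][2] = 0 + 2 = 2, A[0][1] + B[1][2] = 3 + 3 = 6, A[0][2] + B[2][2] = -2 + 10 = 8) = 2 (attained at k = 0)
  C[1][0] = min over k of (A[1][0] + B[0][0] = 0 + 7 = 7, A[1][1] + B[1][0] = 0 + 0 = 0, A[1][2] + B[2][0] = -4 + 4 = 0) = 0 (attained at k = 1)
  C[1][1] = min over k of (A[1][0] + B[0][1] = 0 + -5 = -5, A[1][1] + B[1][1] = 0 + 0 = 0, A[1][2] + B[2][1] = -4 + 2 = -2) = -5 (attained at k = 0)
  C[1][2] = min over k of (A[1][0] + B[0][2] = 0 + 2 = 2, A[1][1] + B[1][2] = 0 + 3 = 3, A[1][2] + B[2][2] = -4 + 10 = 6) = 2 (attained at k = 0)
  C[2][0] = min over k of (A[2][0] + B[0][0] = -4 + 7 = 3, A[2][1] + B[1][0] = 10 + 0 = 10, A[2][2] + B[2][0] = 1 + 4 = 5) = 3 (attained at k = 0)
  C[2][1] = min over k of (A[2][0] + B[0][1] = -4 + -5 = -9, A[2][1] + B[1][1] = 10 + 0 = 10, A[2][2] + B[2][1] = 1 + 2 = 3) = -9 (attained at k = 0)
  C[2][2] = min over k of (A[2][0] + B[0][2] = -4 + 2 = -2, A[2][1] + B[1][2] = 10 + 3 = 13, A[2][2] + B[2][2] = 1 + 10 = 11) = -2 (attained at k = 0)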